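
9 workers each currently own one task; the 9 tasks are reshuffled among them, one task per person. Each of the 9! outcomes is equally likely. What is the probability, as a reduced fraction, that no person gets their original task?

Favorable outcomes: !9 = 133496.
Total outcomes: 9! = 362880.
Probability = 133496/362880 = 16687/45360.

16687/45360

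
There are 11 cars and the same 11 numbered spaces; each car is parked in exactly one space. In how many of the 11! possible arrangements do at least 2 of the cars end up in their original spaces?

10547659

# with exactly i fixed is C(11,i)·!(11-i); sum over i=2..11:
  i=2: C(11,2)·!9 = 55·133496 = 7342280
  i=3: C(11,3)·!8 = 165·14833 = 2447445
  i=4: C(11,4)·!7 = 330·1854 = 611820
  i=5: C(11,5)·!6 = 462·265 = 122430
  i=6: C(11,6)·!5 = 462·44 = 20328
  i=7: C(11,7)·!4 = 330·9 = 2970
  i=8: C(11,8)·!3 = 165·2 = 330
  i=9: C(11,9)·!2 = 55·1 = 55
  i=10: C(11,10)·!1 = 11·0 = 0
  i=11: C(11,11)·!0 = 1·1 = 1
Total = 10547659.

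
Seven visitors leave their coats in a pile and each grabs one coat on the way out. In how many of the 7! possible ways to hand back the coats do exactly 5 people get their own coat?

Choose which 5 of the 7 are fixed: C(7,5) = 21.
The remaining 2 must be deranged: !2 = 1.
Total: 21 × 1 = 21.

21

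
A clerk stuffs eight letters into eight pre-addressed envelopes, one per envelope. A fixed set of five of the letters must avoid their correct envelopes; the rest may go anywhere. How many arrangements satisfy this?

Inclusion-exclusion on the 5 forbidden self-matches:
Σ_{j=0}^{5} (-1)^j C(5,j)(8-j)!
= C(5,0)·8! - C(5,1)·7! + C(5,2)·6! - C(5,3)·5! + C(5,4)·4! - C(5,5)·3!
= 40320 - 25200 + 7200 - 1200 + 120 - 6
= 21234

21234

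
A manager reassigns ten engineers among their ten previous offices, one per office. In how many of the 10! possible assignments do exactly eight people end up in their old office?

45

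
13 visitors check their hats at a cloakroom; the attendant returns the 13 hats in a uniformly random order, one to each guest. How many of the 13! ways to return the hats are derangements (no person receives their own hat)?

2290792932

By inclusion-exclusion, !13 = Σ (-1)^k · 13!/k! for k=0..13
= 13! - 13!/1! + 13!/2! - 13!/3! + 13!/4! - 13!/5! + 13!/6! - 13!/7! + 13!/8! - 13!/9! + 13!/10! - 13!/11! + 13!/12! - 13!/13!
= 6227020800 - 6227020800 + 3113510400 - 1037836800 + 259459200 - 51891840 + 8648640 - 1235520 + 154440 - 17160 + 1716 - 156 + 13 - 1
= 2290792932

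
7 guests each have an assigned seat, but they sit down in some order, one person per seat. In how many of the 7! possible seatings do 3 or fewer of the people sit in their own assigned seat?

4948

Sum C(7,i)·!(7-i) for i = 0..3:
  i=0: C(7,0)·!7 = 1·1854 = 1854
  i=1: C(7,1)·!6 = 7·265 = 1855
  i=2: C(7,2)·!5 = 21·44 = 924
  i=3: C(7,3)·!4 = 35·9 = 315
Total = 4948.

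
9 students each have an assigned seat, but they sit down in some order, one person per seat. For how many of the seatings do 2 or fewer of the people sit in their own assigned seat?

# with exactly i fixed is C(9,i)·!(9-i); sum over i=0..2:
  i=0: C(9,0)·!9 = 1·133496 = 133496
  i=1: C(9,1)·!8 = 9·14833 = 133497
  i=2: C(9,2)·!7 = 36·1854 = 66744
Total = 333737.

333737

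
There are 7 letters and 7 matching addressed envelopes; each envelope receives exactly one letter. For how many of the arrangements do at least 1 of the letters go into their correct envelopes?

# with exactly i fixed is C(7,i)·!(7-i); sum over i=1..7:
  i=1: C(7,1)·!6 = 7·265 = 1855
  i=2: C(7,2)·!5 = 21·44 = 924
  i=3: C(7,3)·!4 = 35·9 = 315
  i=4: C(7,4)·!3 = 35·2 = 70
  i=5: C(7,5)·!2 = 21·1 = 21
  i=6: C(7,6)·!1 = 7·0 = 0
  i=7: C(7,7)·!0 = 1·1 = 1
Total = 3186.

3186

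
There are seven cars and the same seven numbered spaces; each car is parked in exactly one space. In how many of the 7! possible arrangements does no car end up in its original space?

The number of derangements of 7 is !7 = Σ_{k=0}^{7} (-1)^k·7!/k!
= 7! - 7!/1! + 7!/2! - 7!/3! + 7!/4! - 7!/5! + 7!/6! - 7!/7!
= 5040 - 5040 + 2520 - 840 + 210 - 42 + 7 - 1
= 1854

1854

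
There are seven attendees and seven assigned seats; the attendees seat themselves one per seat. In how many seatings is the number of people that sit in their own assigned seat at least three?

407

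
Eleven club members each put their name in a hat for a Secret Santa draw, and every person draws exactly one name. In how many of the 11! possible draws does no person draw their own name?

14684570

!11 is the nearest integer to 11!/e.
11! = 39916800, and 39916800/e ≈ 14684570.08, so !11 = 14684570.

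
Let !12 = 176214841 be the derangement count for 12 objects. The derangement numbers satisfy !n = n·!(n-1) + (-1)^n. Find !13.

!13 = 13·176214841 - 1 = 2290792932.

2290792932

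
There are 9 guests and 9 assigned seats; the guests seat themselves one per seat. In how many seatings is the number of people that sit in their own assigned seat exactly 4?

5544

Pick the 4 fixed positions: C(9,4) = 126 ways.
The other 5 form a derangement: !5 = 44.
Total: 126 × 44 = 5544.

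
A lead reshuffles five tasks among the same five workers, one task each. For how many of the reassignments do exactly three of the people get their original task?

10

Choose which 3 of the 5 are fixed: C(5,3) = 10.
The remaining 2 must be deranged: !2 = 1.
Total: 10 × 1 = 10.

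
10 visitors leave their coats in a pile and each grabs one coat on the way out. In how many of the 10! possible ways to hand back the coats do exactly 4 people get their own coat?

55650

Pick the 4 fixed positions: C(10,4) = 210 ways.
The remaining 6 must be deranged: !6 = 265.
Total: 210 × 265 = 55650.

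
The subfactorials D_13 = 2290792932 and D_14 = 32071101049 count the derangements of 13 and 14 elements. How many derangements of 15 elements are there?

481066515734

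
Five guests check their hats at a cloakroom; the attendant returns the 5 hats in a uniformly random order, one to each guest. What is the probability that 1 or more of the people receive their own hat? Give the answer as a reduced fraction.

Favorable outcomes: Σ_{i≥1} C(5,i)·!(5-i) = 5·9 + 10·2 + 10·1 + 5·0 + 1·1 = 76.
Total outcomes: 5! = 120.
Probability = 76/120 = 19/30.

19/30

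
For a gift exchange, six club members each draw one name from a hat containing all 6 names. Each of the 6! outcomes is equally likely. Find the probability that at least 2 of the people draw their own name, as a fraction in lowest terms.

191/720

Favorable outcomes: Σ_{i≥2} C(6,i)·!(6-i) = 15·9 + 20·2 + 15·1 + 6·0 + 1·1 = 191.
Total outcomes: 6! = 720.
Probability = 191/720 = 191/720.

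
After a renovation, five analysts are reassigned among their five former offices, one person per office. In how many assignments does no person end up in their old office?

44

Recurrence: !5 = 4·(!4 + !3).
!5 = 4·(9 + 2) = 4·11 = 44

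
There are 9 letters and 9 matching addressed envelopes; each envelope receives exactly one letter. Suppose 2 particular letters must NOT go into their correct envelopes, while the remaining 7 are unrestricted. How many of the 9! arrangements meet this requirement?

287280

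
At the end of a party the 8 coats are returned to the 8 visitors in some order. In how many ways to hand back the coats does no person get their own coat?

14833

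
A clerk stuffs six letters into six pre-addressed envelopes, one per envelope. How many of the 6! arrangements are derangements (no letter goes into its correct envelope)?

265

By inclusion-exclusion, !6 = Σ (-1)^k · 6!/k! for k=0..6
= 6! - 6!/1! + 6!/2! - 6!/3! + 6!/4! - 6!/5! + 6!/6!
= 720 - 720 + 360 - 120 + 30 - 6 + 1
= 265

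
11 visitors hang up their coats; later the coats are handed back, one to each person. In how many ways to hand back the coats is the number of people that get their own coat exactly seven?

Choose which 7 of the 11 are fixed: C(11,7) = 330.
The remaining 4 must be deranged: !4 = 9.
Total: 330 × 9 = 2970.

2970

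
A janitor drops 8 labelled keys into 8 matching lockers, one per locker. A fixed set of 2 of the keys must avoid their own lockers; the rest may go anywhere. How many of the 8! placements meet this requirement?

30960

Inclusion-exclusion on the 2 forbidden self-matches:
Σ_{j=0}^{2} (-1)^j C(2,j)(8-j)!
= C(2,0)·8! - C(2,1)·7! + C(2,2)·6!
= 40320 - 10080 + 720
= 30960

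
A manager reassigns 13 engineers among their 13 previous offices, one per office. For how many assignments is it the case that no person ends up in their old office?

The number of derangements of 13 is !13 = Σ_{k=0}^{13} (-1)^k·13!/k!
= 13! - 13!/1! + 13!/2! - 13!/3! + 13!/4! - 13!/5! + 13!/6! - 13!/7! + 13!/8! - 13!/9! + 13!/10! - 13!/11! + 13!/12! - 13!/13!
= 6227020800 - 6227020800 + 3113510400 - 1037836800 + 259459200 - 51891840 + 8648640 - 1235520 + 154440 - 17160 + 1716 - 156 + 13 - 1
= 2290792932

2290792932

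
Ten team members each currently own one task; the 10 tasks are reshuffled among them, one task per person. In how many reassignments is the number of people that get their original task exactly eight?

45

Choose which 8 of the 10 are fixed: C(10,8) = 45.
The remaining 2 must be deranged: !2 = 1.
Total: 45 × 1 = 45.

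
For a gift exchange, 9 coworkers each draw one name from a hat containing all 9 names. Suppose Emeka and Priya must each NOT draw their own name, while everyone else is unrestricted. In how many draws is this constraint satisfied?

Inclusion-exclusion on the 2 forbidden self-matches:
Σ_{j=0}^{2} (-1)^j C(2,j)(9-j)!
= C(2,0)·9! - C(2,1)·8! + C(2,2)·7!
= 362880 - 80640 + 5040
= 287280

287280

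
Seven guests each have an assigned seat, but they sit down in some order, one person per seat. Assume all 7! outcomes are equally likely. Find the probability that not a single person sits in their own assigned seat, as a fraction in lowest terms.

103/280

Favorable outcomes: !7 = 1854.
Total outcomes: 7! = 5040.
Probability = 1854/5040 = 103/280.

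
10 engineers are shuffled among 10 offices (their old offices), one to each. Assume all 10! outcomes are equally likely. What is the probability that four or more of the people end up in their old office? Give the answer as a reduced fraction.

34457/1814400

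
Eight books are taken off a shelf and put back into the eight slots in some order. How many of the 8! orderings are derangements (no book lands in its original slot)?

!8 = 8! · Σ_{k=0}^{8} (-1)^k/k!
= 8! - 8!/1! + 8!/2! - 8!/3! + 8!/4! - 8!/5! + 8!/6! - 8!/7! + 8!/8!
= 40320 - 40320 + 20160 - 6720 + 1680 - 336 + 56 - 8 + 1
= 14833

14833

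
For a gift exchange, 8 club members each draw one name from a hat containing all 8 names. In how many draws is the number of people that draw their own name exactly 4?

Pick the 4 fixed positions: C(8,4) = 70 ways.
The other 4 form a derangement: !4 = 9.
Total: 70 × 9 = 630.

630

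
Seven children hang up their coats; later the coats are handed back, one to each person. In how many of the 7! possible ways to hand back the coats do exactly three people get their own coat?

315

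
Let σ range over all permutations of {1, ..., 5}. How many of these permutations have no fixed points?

44

The number of derangements of 5 is !5 = Σ_{k=0}^{5} (-1)^k·5!/k!
= 5! - 5!/1! + 5!/2! - 5!/3! + 5!/4! - 5!/5!
= 120 - 120 + 60 - 20 + 5 - 1
= 44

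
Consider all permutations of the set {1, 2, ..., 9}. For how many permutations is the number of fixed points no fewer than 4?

# with exactly i fixed is C(9,i)·!(9-i); sum over i=4..9:
  i=4: C(9,4)·!5 = 126·44 = 5544
  i=5: C(9,5)·!4 = 126·9 = 1134
  i=6: C(9,6)·!3 = 84·2 = 168
  i=7: C(9,7)·!2 = 36·1 = 36
  i=8: C(9,8)·!1 = 9·0 = 0
  i=9: C(9,9)·!0 = 1·1 = 1
Total = 6883.

6883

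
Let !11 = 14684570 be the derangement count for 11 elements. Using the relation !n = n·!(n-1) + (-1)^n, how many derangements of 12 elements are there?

176214841

!12 = 12·14684570 + 1 = 176214841.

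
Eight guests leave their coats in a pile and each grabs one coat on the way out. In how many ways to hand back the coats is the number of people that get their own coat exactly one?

Pick the single fixed position: C(8,1) = 8 ways.
The remaining 7 must be deranged: !7 = 1854.
Total: 8 × 1854 = 14832.

14832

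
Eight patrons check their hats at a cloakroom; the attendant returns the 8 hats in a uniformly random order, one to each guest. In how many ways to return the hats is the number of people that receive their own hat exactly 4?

Choose which 4 of the 8 are fixed: C(8,4) = 70.
The remaining 4 must be deranged: !4 = 9.
Total: 70 × 9 = 630.

630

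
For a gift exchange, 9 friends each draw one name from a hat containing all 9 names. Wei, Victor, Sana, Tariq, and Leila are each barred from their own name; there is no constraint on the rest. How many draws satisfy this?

205056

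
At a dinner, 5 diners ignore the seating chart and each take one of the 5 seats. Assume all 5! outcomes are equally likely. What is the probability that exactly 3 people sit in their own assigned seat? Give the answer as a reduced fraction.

1/12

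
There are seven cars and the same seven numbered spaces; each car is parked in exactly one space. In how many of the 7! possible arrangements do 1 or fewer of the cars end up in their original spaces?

Sum C(7,i)·!(7-i) for i = 0..1:
  i=0: C(7,0)·!7 = 1·1854 = 1854
  i=1: C(7,1)·!6 = 7·265 = 1855
Total = 3709.

3709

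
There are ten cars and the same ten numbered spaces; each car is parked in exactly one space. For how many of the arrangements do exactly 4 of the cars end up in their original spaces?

55650

Pick the 4 fixed positions: C(10,4) = 210 ways.
The other 6 form a derangement: !6 = 265.
Total: 210 × 265 = 55650.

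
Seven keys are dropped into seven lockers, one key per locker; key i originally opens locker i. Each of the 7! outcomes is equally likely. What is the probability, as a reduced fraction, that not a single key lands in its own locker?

103/280

Favorable outcomes: !7 = 1854.
Total outcomes: 7! = 5040.
Probability = 1854/5040 = 103/280.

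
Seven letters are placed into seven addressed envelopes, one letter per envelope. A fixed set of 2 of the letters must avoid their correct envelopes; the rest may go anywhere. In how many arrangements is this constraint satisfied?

Let A_j be the event that the j-th constrained one is fixed. By inclusion-exclusion over the 2 events:
Σ_{j=0}^{2} (-1)^j C(2,j)(7-j)!
= C(2,0)·7! - C(2,1)·6! + C(2,2)·5!
= 5040 - 1440 + 120
= 3720

3720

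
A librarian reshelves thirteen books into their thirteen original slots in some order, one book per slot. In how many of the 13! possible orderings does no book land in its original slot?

2290792932

The subfactorial !13 = [13!/e] (nearest integer).
13! = 6227020800, and 6227020800/e ≈ 2290792932.07, so !13 = 2290792932.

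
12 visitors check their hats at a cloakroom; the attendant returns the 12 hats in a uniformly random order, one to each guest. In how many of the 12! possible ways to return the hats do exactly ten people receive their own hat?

Pick the 10 fixed positions: C(12,10) = 66 ways.
The other 2 form a derangement: !2 = 1.
Total: 66 × 1 = 66.

66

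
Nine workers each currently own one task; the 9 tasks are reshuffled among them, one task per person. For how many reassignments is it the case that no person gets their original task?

133496

By inclusion-exclusion, !9 = Σ (-1)^k · 9!/k! for k=0..9
= 9! - 9!/1! + 9!/2! - 9!/3! + 9!/4! - 9!/5! + 9!/6! - 9!/7! + 9!/8! - 9!/9!
= 362880 - 362880 + 181440 - 60480 + 15120 - 3024 + 504 - 72 + 9 - 1
= 133496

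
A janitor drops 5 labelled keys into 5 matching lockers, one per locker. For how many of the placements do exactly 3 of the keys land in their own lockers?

Pick the 3 fixed positions: C(5,3) = 10 ways.
The remaining 2 must be deranged: !2 = 1.
Total: 10 × 1 = 10.

10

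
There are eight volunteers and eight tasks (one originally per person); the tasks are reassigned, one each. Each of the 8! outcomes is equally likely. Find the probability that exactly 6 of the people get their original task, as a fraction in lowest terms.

Favorable outcomes: C(8,6)·!2 = 28·1 = 28.
Total outcomes: 8! = 40320.
Probability = 28/40320 = 1/1440.

1/1440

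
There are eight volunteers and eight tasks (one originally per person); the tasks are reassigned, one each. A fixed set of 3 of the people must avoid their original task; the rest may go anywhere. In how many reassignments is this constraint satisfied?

27240

Inclusion-exclusion on the 3 forbidden self-matches:
Σ_{j=0}^{3} (-1)^j C(3,j)(8-j)!
= C(3,0)·8! - C(3,1)·7! + C(3,2)·6! - C(3,3)·5!
= 40320 - 15120 + 2160 - 120
= 27240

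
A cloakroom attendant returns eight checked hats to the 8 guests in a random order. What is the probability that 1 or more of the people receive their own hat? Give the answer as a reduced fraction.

Favorable outcomes: Σ_{i≥1} C(8,i)·!(8-i) = 8·1854 + 28·265 + 56·44 + 70·9 + 56·2 + 28·1 + 8·0 + 1·1 = 25487.
Total outcomes: 8! = 40320.
Probability = 25487/40320 = 3641/5760.

3641/5760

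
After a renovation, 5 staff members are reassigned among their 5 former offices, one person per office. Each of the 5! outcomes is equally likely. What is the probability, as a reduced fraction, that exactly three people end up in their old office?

1/12

Favorable outcomes: C(5,3)·!2 = 10·1 = 10.
Total outcomes: 5! = 120.
Probability = 10/120 = 1/12.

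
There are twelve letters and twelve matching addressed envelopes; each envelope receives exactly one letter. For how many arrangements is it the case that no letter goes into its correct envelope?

The number of derangements of 12 is !12 = Σ_{k=0}^{12} (-1)^k·12!/k!
= 12! - 12!/1! + 12!/2! - 12!/3! + 12!/4! - 12!/5! + 12!/6! - 12!/7! + 12!/8! - 12!/9! + 12!/10! - 12!/11! + 12!/12!
= 479001600 - 479001600 + 239500800 - 79833600 + 19958400 - 3991680 + 665280 - 95040 + 11880 - 1320 + 132 - 12 + 1
= 176214841

176214841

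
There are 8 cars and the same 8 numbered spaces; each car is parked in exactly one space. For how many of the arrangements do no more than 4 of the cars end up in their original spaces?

40179

# with exactly i fixed is C(8,i)·!(8-i); sum over i=0..4:
  i=0: C(8,0)·!8 = 1·14833 = 14833
  i=1: C(8,1)·!7 = 8·1854 = 14832
  i=2: C(8,2)·!6 = 28·265 = 7420
  i=3: C(8,3)·!5 = 56·44 = 2464
  i=4: C(8,4)·!4 = 70·9 = 630
Total = 40179.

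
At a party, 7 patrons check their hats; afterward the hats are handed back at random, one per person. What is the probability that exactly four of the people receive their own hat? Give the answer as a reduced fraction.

1/72

Favorable outcomes: C(7,4)·!3 = 35·2 = 70.
Total outcomes: 7! = 5040.
Probability = 70/5040 = 1/72.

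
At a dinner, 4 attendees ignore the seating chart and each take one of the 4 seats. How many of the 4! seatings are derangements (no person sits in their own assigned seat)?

9

The subfactorial !4 = [4!/e] (nearest integer).
4! = 24, and 24/e ≈ 8.83, so !4 = 9.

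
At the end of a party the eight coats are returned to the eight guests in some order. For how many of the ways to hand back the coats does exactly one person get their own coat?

14832

Choose which one of the 8 is fixed: C(8,1) = 8.
The other 7 form a derangement: !7 = 1854.
Total: 8 × 1854 = 14832.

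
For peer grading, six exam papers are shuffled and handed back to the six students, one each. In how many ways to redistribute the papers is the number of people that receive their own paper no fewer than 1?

455

Sum C(6,i)·!(6-i) for i = 1..6:
  i=1: C(6,1)·!5 = 6·44 = 264
  i=2: C(6,2)·!4 = 15·9 = 135
  i=3: C(6,3)·!3 = 20·2 = 40
  i=4: C(6,4)·!2 = 15·1 = 15
  i=5: C(6,5)·!1 = 6·0 = 0
  i=6: C(6,6)·!0 = 1·1 = 1
Total = 455.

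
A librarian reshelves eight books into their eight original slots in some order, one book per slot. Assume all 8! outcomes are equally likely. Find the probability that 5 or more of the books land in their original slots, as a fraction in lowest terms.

47/13440

Favorable outcomes: Σ_{i≥5} C(8,i)·!(8-i) = 56·2 + 28·1 + 8·0 + 1·1 = 141.
Total outcomes: 8! = 40320.
Probability = 141/40320 = 47/13440.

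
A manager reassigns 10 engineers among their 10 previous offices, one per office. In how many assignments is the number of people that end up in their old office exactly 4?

55650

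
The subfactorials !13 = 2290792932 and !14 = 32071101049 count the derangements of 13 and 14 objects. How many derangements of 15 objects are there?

481066515734

!15 = (15-1)·(!14 + !13) = 14·(32071101049 + 2290792932) = 14·34361893981 = 481066515734.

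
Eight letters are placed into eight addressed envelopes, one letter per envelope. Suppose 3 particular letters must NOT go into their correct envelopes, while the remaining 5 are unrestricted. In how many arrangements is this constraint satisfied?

27240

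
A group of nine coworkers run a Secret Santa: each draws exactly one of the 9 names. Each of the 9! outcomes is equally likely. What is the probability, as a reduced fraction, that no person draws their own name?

16687/45360

Favorable outcomes: !9 = 133496.
Total outcomes: 9! = 362880.
Probability = 133496/362880 = 16687/45360.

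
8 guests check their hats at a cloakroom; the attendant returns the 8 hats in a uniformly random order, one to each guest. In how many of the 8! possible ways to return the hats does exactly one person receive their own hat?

Pick the single fixed position: C(8,1) = 8 ways.
The remaining 7 must be deranged: !7 = 1854.
Total: 8 × 1854 = 14832.

14832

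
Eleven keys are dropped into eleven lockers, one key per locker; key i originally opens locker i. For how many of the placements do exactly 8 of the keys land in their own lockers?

Pick the 8 fixed positions: C(11,8) = 165 ways.
The remaining 3 must be deranged: !3 = 2.
Total: 165 × 2 = 330.

330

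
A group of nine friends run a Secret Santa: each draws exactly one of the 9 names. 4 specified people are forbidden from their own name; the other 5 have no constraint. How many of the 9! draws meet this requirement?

Let A_j be the event that the j-th constrained one is fixed. By inclusion-exclusion over the 4 events:
Σ_{j=0}^{4} (-1)^j C(4,j)(9-j)!
= C(4,0)·9! - C(4,1)·8! + C(4,2)·7! - C(4,3)·6! + C(4,4)·5!
= 362880 - 161280 + 30240 - 2880 + 120
= 229080

229080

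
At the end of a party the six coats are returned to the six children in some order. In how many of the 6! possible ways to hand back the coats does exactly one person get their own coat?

264

Pick the single fixed position: C(6,1) = 6 ways.
The other 5 form a derangement: !5 = 44.
Total: 6 × 44 = 264.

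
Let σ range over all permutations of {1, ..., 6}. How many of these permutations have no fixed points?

265

Recurrence: !6 = 6·!5 + (-1)^6.
!6 = 6·44 + 1 = 265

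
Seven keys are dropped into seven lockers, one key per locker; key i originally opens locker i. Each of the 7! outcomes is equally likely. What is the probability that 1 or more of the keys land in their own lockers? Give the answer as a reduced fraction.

177/280

Favorable outcomes: Σ_{i≥1} C(7,i)·!(7-i) = 7·265 + 21·44 + 35·9 + 35·2 + 21·1 + 7·0 + 1·1 = 3186.
Total outcomes: 7! = 5040.
Probability = 3186/5040 = 177/280.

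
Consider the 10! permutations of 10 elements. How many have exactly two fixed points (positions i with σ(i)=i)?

667485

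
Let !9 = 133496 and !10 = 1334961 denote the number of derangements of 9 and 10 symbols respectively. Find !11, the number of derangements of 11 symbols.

!11 = (11-1)·(!10 + !9) = 10·(1334961 + 133496) = 10·1468457 = 14684570.

14684570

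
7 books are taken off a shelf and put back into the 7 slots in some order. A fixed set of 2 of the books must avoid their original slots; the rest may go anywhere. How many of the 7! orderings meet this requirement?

Let A_j be the event that the j-th constrained one is fixed. By inclusion-exclusion over the 2 events:
Σ_{j=0}^{2} (-1)^j C(2,j)(7-j)!
= C(2,0)·7! - C(2,1)·6! + C(2,2)·5!
= 5040 - 1440 + 120
= 3720

3720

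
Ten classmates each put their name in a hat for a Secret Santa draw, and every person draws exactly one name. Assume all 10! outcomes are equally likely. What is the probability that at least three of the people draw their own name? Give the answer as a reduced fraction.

145697/1814400

Favorable outcomes: Σ_{i≥3} C(10,i)·!(10-i) = 120·1854 + 210·265 + 252·44 + 210·9 + 120·2 + 45·1 + 10·0 + 1·1 = 291394.
Total outcomes: 10! = 3628800.
Probability = 291394/3628800 = 145697/1814400.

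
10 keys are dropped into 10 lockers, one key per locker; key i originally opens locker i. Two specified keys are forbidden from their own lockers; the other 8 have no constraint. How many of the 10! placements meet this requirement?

Let A_j be the event that the j-th constrained one is fixed. By inclusion-exclusion over the 2 events:
Σ_{j=0}^{2} (-1)^j C(2,j)(10-j)!
= C(2,0)·10! - C(2,1)·9! + C(2,2)·8!
= 3628800 - 725760 + 40320
= 2943360

2943360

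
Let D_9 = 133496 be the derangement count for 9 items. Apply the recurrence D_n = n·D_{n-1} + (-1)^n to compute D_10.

1334961

D_10 = 10·133496 + 1 = 1334961.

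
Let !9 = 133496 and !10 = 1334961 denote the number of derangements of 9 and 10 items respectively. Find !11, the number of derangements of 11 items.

14684570

!11 = (11-1)·(!10 + !9) = 10·(1334961 + 133496) = 10·1468457 = 14684570.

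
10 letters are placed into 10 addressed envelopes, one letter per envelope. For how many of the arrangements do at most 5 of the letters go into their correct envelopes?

# with exactly i fixed is C(10,i)·!(10-i); sum over i=0..5:
  i=0: C(10,0)·!10 = 1·1334961 = 1334961
  i=1: C(10,1)·!9 = 10·133496 = 1334960
  i=2: C(10,2)·!8 = 45·14833 = 667485
  i=3: C(10,3)·!7 = 120·1854 = 222480
  i=4: C(10,4)·!6 = 210·265 = 55650
  i=5: C(10,5)·!5 = 252·44 = 11088
Total = 3626624.

3626624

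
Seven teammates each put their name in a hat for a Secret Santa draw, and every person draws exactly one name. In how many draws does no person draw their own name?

1854

By inclusion-exclusion, !7 = Σ (-1)^k · 7!/k! for k=0..7
= 7! - 7!/1! + 7!/2! - 7!/3! + 7!/4! - 7!/5! + 7!/6! - 7!/7!
= 5040 - 5040 + 2520 - 840 + 210 - 42 + 7 - 1
= 1854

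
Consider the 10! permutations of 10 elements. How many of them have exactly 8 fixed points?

Choose which 8 of the 10 are fixed: C(10,8) = 45.
The other 2 form a derangement: !2 = 1.
Total: 45 × 1 = 45.

45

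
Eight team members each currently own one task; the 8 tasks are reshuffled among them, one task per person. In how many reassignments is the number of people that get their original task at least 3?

3235

# with exactly i fixed is C(8,i)·!(8-i); sum over i=3..8:
  i=3: C(8,3)·!5 = 56·44 = 2464
  i=4: C(8,4)·!4 = 70·9 = 630
  i=5: C(8,5)·!3 = 56·2 = 112
  i=6: C(8,6)·!2 = 28·1 = 28
  i=7: C(8,7)·!1 = 8·0 = 0
  i=8: C(8,8)·!0 = 1·1 = 1
Total = 3235.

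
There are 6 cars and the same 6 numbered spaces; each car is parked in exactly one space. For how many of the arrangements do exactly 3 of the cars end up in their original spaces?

Pick the 3 fixed positions: C(6,3) = 20 ways.
The other 3 form a derangement: !3 = 2.
Total: 20 × 2 = 40.

40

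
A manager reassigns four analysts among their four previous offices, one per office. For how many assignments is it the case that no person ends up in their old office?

The number of derangements of 4 is !4 = Σ_{k=0}^{4} (-1)^k·4!/k!
= 4! - 4!/1! + 4!/2! - 4!/3! + 4!/4!
= 24 - 24 + 12 - 4 + 1
= 9

9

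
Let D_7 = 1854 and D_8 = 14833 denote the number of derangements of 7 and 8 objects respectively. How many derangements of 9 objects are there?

133496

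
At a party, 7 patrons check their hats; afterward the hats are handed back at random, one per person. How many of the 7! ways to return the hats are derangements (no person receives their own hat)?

!7 = 7! · Σ_{k=0}^{7} (-1)^k/k!
= 7! - 7!/1! + 7!/2! - 7!/3! + 7!/4! - 7!/5! + 7!/6! - 7!/7!
= 5040 - 5040 + 2520 - 840 + 210 - 42 + 7 - 1
= 1854

1854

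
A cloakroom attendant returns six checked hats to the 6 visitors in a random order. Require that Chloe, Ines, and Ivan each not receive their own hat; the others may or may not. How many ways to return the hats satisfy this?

Inclusion-exclusion on the 3 forbidden self-matches:
Σ_{j=0}^{3} (-1)^j C(3,j)(6-j)!
= C(3,0)·6! - C(3,1)·5! + C(3,2)·4! - C(3,3)·3!
= 720 - 360 + 72 - 6
= 426

426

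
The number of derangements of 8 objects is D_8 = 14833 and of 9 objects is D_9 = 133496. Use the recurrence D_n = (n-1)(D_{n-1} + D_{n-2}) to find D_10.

D_10 = (10-1)·(D_9 + D_8) = 9·(133496 + 14833) = 9·148329 = 1334961.

1334961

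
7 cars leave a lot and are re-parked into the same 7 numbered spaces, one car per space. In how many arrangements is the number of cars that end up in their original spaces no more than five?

5039

# with exactly i fixed is C(7,i)·!(7-i); sum over i=0..5:
  i=0: C(7,0)·!7 = 1·1854 = 1854
  i=1: C(7,1)·!6 = 7·265 = 1855
  i=2: C(7,2)·!5 = 21·44 = 924
  i=3: C(7,3)·!4 = 35·9 = 315
  i=4: C(7,4)·!3 = 35·2 = 70
  i=5: C(7,5)·!2 = 21·1 = 21
Total = 5039.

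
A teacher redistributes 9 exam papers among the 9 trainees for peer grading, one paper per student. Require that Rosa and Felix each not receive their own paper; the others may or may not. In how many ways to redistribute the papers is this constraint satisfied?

Let A_j be the event that the j-th constrained one is fixed. By inclusion-exclusion over the 2 events:
Σ_{j=0}^{2} (-1)^j C(2,j)(9-j)!
= C(2,0)·9! - C(2,1)·8! + C(2,2)·7!
= 362880 - 80640 + 5040
= 287280

287280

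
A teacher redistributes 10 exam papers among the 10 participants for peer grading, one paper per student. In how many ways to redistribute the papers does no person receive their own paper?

1334961

Recurrence: !10 = 10·!9 + (-1)^10.
!10 = 10·133496 + 1 = 1334961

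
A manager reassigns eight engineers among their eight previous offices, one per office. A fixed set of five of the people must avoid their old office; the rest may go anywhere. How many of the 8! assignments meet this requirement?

Let A_j be the event that the j-th constrained one is fixed. By inclusion-exclusion over the 5 events:
Σ_{j=0}^{5} (-1)^j C(5,j)(8-j)!
= C(5,0)·8! - C(5,1)·7! + C(5,2)·6! - C(5,3)·5! + C(5,4)·4! - C(5,5)·3!
= 40320 - 25200 + 7200 - 1200 + 120 - 6
= 21234

21234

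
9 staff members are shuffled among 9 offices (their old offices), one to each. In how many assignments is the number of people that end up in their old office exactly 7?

Pick the 7 fixed positions: C(9,7) = 36 ways.
The remaining 2 must be deranged: !2 = 1.
Total: 36 × 1 = 36.

36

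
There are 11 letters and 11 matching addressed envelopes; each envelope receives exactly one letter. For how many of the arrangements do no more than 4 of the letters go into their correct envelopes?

39770686

# with exactly i fixed is C(11,i)·!(11-i); sum over i=0..4:
  i=0: C(11,0)·!11 = 1·14684570 = 14684570
  i=1: C(11,1)·!10 = 11·1334961 = 14684571
  i=2: C(11,2)·!9 = 55·133496 = 7342280
  i=3: C(11,3)·!8 = 165·14833 = 2447445
  i=4: C(11,4)·!7 = 330·1854 = 611820
Total = 39770686.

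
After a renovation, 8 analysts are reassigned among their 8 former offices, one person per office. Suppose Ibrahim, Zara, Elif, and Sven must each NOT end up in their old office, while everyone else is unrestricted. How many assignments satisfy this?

Inclusion-exclusion on the 4 forbidden self-matches:
Σ_{j=0}^{4} (-1)^j C(4,j)(8-j)!
= C(4,0)·8! - C(4,1)·7! + C(4,2)·6! - C(4,3)·5! + C(4,4)·4!
= 40320 - 20160 + 4320 - 480 + 24
= 24024

24024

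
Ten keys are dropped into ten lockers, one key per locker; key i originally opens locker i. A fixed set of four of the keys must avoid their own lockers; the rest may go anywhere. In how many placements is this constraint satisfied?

2399760

Inclusion-exclusion on the 4 forbidden self-matches:
Σ_{j=0}^{4} (-1)^j C(4,j)(10-j)!
= C(4,0)·10! - C(4,1)·9! + C(4,2)·8! - C(4,3)·7! + C(4,4)·6!
= 3628800 - 1451520 + 241920 - 20160 + 720
= 2399760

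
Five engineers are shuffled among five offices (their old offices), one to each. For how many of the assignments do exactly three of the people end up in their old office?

10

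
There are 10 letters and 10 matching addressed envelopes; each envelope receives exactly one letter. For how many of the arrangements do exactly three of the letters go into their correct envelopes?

222480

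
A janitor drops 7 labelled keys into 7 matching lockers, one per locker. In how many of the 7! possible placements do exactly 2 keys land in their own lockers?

Pick the 2 fixed positions: C(7,2) = 21 ways.
The remaining 5 must be deranged: !5 = 44.
Total: 21 × 44 = 924.

924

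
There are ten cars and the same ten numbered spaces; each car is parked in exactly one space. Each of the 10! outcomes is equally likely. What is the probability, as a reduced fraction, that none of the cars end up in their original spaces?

16481/44800

Favorable outcomes: !10 = 1334961.
Total outcomes: 10! = 3628800.
Probability = 1334961/3628800 = 16481/44800.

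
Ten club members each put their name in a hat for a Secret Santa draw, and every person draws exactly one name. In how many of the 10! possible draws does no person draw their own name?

By inclusion-exclusion, !10 = Σ (-1)^k · 10!/k! for k=0..10
= 10! - 10!/1! + 10!/2! - 10!/3! + 10!/4! - 10!/5! + 10!/6! - 10!/7! + 10!/8! - 10!/9! + 10!/10!
= 3628800 - 3628800 + 1814400 - 604800 + 151200 - 30240 + 5040 - 720 + 90 - 10 + 1
= 1334961

1334961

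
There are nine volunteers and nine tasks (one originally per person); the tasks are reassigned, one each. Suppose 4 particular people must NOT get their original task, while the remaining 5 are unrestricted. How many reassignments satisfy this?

229080

Let A_j be the event that the j-th constrained one is fixed. By inclusion-exclusion over the 4 events:
Σ_{j=0}^{4} (-1)^j C(4,j)(9-j)!
= C(4,0)·9! - C(4,1)·8! + C(4,2)·7! - C(4,3)·6! + C(4,4)·5!
= 362880 - 161280 + 30240 - 2880 + 120
= 229080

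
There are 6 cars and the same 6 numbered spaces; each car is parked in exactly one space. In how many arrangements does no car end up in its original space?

265

Use !n = n·!(n-1) + (-1)^n.
!6 = 6·44 + 1 = 265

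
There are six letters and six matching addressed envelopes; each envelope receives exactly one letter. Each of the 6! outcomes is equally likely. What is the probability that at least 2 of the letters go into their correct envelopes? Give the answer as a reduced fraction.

191/720

Favorable outcomes: Σ_{i≥2} C(6,i)·!(6-i) = 15·9 + 20·2 + 15·1 + 6·0 + 1·1 = 191.
Total outcomes: 6! = 720.
Probability = 191/720 = 191/720.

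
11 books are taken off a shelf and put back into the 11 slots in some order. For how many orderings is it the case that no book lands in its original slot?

14684570

!11 is the nearest integer to 11!/e.
11! = 39916800, and 39916800/e ≈ 14684570.08, so !11 = 14684570.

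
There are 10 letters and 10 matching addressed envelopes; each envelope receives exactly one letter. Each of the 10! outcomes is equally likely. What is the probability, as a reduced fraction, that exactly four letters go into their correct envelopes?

53/3456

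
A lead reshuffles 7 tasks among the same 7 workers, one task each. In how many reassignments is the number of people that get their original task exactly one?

Pick the single fixed position: C(7,1) = 7 ways.
The other 6 form a derangement: !6 = 265.
Total: 7 × 265 = 1855.

1855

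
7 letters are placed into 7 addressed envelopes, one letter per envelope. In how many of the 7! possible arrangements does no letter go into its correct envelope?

!7 is the nearest integer to 7!/e.
7! = 5040, and 5040/e ≈ 1854.11, so !7 = 1854.

1854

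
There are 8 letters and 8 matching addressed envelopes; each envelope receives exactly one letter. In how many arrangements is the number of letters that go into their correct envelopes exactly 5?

112

Choose which 5 of the 8 are fixed: C(8,5) = 56.
The remaining 3 must be deranged: !3 = 2.
Total: 56 × 2 = 112.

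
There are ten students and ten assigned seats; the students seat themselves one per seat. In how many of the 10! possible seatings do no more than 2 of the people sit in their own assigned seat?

3337406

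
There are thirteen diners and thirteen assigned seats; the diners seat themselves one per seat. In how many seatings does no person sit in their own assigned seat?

2290792932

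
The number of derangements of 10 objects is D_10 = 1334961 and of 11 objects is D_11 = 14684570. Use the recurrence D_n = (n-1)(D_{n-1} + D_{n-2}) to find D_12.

176214841

D_12 = (12-1)·(D_11 + D_10) = 11·(14684570 + 1334961) = 11·16019531 = 176214841.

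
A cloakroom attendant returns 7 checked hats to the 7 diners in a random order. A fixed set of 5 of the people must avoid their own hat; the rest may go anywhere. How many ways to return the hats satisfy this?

Inclusion-exclusion on the 5 forbidden self-matches:
Σ_{j=0}^{5} (-1)^j C(5,j)(7-j)!
= C(5,0)·7! - C(5,1)·6! + C(5,2)·5! - C(5,3)·4! + C(5,4)·3! - C(5,5)·2!
= 5040 - 3600 + 1200 - 240 + 30 - 2
= 2428

2428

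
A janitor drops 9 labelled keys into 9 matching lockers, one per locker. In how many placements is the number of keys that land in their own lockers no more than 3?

355997

Sum C(9,i)·!(9-i) for i = 0..3:
  i=0: C(9,0)·!9 = 1·133496 = 133496
  i=1: C(9,1)·!8 = 9·14833 = 133497
  i=2: C(9,2)·!7 = 36·1854 = 66744
  i=3: C(9,3)·!6 = 84·265 = 22260
Total = 355997.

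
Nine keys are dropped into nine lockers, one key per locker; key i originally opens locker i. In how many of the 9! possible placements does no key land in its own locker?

133496

The subfactorial !9 = [9!/e] (nearest integer).
9! = 362880, and 362880/e ≈ 133496.09, so !9 = 133496.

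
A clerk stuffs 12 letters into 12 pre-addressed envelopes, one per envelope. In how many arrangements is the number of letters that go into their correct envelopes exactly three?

29369120

Choose which 3 of the 12 are fixed: C(12,3) = 220.
The other 9 form a derangement: !9 = 133496.
Total: 220 × 133496 = 29369120.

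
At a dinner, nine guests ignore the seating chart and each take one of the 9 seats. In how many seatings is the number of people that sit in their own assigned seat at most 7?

362879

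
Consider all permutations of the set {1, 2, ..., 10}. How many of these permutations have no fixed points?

The subfactorial !10 = [10!/e] (nearest integer).
10! = 3628800, and 3628800/e ≈ 1334960.92, so !10 = 1334961.

1334961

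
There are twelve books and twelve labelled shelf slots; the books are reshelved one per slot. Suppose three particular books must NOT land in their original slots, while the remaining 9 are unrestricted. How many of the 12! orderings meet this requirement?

369774720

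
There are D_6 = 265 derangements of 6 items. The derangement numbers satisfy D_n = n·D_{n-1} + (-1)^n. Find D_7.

D_7 = 7·265 - 1 = 1854.

1854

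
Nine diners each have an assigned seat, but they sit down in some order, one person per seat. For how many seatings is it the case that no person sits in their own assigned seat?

133496

By inclusion-exclusion, !9 = Σ (-1)^k · 9!/k! for k=0..9
= 9! - 9!/1! + 9!/2! - 9!/3! + 9!/4! - 9!/5! + 9!/6! - 9!/7! + 9!/8! - 9!/9!
= 362880 - 362880 + 181440 - 60480 + 15120 - 3024 + 504 - 72 + 9 - 1
= 133496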